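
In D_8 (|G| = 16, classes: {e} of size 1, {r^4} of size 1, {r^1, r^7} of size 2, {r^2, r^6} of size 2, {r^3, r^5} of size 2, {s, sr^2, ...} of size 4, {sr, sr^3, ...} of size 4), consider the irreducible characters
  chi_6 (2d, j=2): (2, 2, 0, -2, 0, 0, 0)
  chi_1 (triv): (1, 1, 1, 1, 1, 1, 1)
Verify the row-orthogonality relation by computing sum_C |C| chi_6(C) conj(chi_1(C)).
Sum = 0; so <chi_6, chi_1> = 0 (distinct irreducibles are orthogonal).

Explanation: Compute term by term over conjugacy classes (|C| * chi_6(C) * conj(chi_1(C))):
  1*(2)*conj(1) + 1*(2)*conj(1) + 2*(0)*conj(1) + 2*(-2)*conj(1) + 2*(0)*conj(1) + 4*(0)*conj(1) + 4*(0)*conj(1)
  = (2) + (2) + (0) + (-4) + (0) + (0) + (0)
  = 0.
Dividing by |G| = 16 gives 0/16 = 0, matching the row-orthogonality relation <chi_6, chi_1> = [chi_6 = chi_1].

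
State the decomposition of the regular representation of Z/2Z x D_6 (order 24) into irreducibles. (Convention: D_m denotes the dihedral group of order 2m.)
Each irreducible V_i of dimension d_i appears with multiplicity d_i, i.e. rho_reg = (direct sum over all irreducibles V_i) d_i V_i. The irreducible dimensions for Z/2Z x D_6 are 1, 1, 1, 1, 1, 1, 1, 1, 2, 2, 2, 2: 8 irreducibles of dimension 1, each with multiplicity 1; 4 irreducibles of dimension 2, each with multiplicity 2. Total dimension 8*1*1 + 4*2*2 = 24 = |G|.

Solution. General theorem: in the regular representation of a finite group G, each irreducible appears with multiplicity equal to its dimension. Check: dim(rho_reg) = sum d_i^2 = 1 + 1 + 1 + 1 + 1 + 1 + 1 + 1 + 4 + 4 + 4 + 4 = 24 = |G|.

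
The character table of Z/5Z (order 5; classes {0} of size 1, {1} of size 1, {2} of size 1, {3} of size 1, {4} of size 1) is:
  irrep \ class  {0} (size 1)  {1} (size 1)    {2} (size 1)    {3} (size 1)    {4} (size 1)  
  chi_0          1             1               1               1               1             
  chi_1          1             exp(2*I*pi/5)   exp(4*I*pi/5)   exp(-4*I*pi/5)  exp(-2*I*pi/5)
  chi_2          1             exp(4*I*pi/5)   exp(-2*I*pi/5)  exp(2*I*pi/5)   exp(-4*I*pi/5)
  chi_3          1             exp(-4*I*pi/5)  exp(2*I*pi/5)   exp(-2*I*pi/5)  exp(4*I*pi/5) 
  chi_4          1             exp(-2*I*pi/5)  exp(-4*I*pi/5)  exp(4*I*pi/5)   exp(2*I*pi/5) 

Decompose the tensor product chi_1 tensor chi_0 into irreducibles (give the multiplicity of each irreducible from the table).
chi_1 tensor chi_0 = chi_1 (all other irreducibles have multiplicity 0).

Reasoning: The character of a tensor product is the pointwise product (chi_1 * chi_0)(C) = chi_1(C) * chi_0(C):
  {0}: (1)*(1), {1}: (exp(2*I*pi/5))*(1), {2}: (exp(4*I*pi/5))*(1), {3}: (exp(-4*I*pi/5))*(1), {4}: (exp(-2*I*pi/5))*(1)
so (chi_1 * chi_0) takes values
  {0} -> 1, {1} -> exp(2*I*pi/5), {2} -> exp(4*I*pi/5), {3} -> exp(-4*I*pi/5), {4} -> exp(-2*I*pi/5).
Now take the inner product of this character with each irreducible chi from the table, <chi_1*chi_0, chi> = (1/5) sum_C |C| (chi_1*chi_0)(C) conj(chi(C)):
  <chi_1*chi_0, chi_0> = (1/5)[1*(1)*conj(1) + 1*(exp(2*I*pi/5))*conj(1) + 1*(exp(4*I*pi/5))*conj(1) + 1*(exp(-4*I*pi/5))*conj(1) + 1*(exp(-2*I*pi/5))*conj(1)]
      = (1/5)[(1) + (exp(2*I*pi/5)) + (exp(4*I*pi/5)) + (exp(-4*I*pi/5)) + (exp(-2*I*pi/5))] = 0/5 = 0
  <chi_1*chi_0, chi_1> = (1/5)[1*(1)*conj(1) + 1*(exp(2*I*pi/5))*conj(exp(2*I*pi/5)) + 1*(exp(4*I*pi/5))*conj(exp(4*I*pi/5)) + 1*(exp(-4*I*pi/5))*conj(exp(-4*I*pi/5)) + 1*(exp(-2*I*pi/5))*conj(exp(-2*I*pi/5))]
      = (1/5)[(1) + (1) + (1) + (1) + (1)] = 5/5 = 1
  <chi_1*chi_0, chi_2> = (1/5)[1*(1)*conj(1) + 1*(exp(2*I*pi/5))*conj(exp(4*I*pi/5)) + 1*(exp(4*I*pi/5))*conj(exp(-2*I*pi/5)) + 1*(exp(-4*I*pi/5))*conj(exp(2*I*pi/5)) + 1*(exp(-2*I*pi/5))*conj(exp(-4*I*pi/5))]
      = (1/5)[(1) + (exp(-2*I*pi/5)) + (exp(-4*I*pi/5)) + (exp(4*I*pi/5)) + (exp(2*I*pi/5))] = 0/5 = 0
  <chi_1*chi_0, chi_3> = (1/5)[1*(1)*conj(1) + 1*(exp(2*I*pi/5))*conj(exp(-4*I*pi/5)) + 1*(exp(4*I*pi/5))*conj(exp(2*I*pi/5)) + 1*(exp(-4*I*pi/5))*conj(exp(-2*I*pi/5)) + 1*(exp(-2*I*pi/5))*conj(exp(4*I*pi/5))]
      = (1/5)[(1) + (exp(-4*I*pi/5)) + (exp(2*I*pi/5)) + (exp(-2*I*pi/5)) + (exp(4*I*pi/5))] = 0/5 = 0
  <chi_1*chi_0, chi_4> = (1/5)[1*(1)*conj(1) + 1*(exp(2*I*pi/5))*conj(exp(-2*I*pi/5)) + 1*(exp(4*I*pi/5))*conj(exp(-4*I*pi/5)) + 1*(exp(-4*I*pi/5))*conj(exp(4*I*pi/5)) + 1*(exp(-2*I*pi/5))*conj(exp(2*I*pi/5))]
      = (1/5)[(1) + (exp(4*I*pi/5)) + (exp(-2*I*pi/5)) + (exp(2*I*pi/5)) + (exp(-4*I*pi/5))] = 0/5 = 0
(Exp terms are combined using exp(i*s)*conj(exp(i*t)) = exp(i*(s-t)), and sums of them are collapsed using the identity that for every m > 1 the m distinct m-th roots of unity sum to 0, e.g. 1 + exp(2*I*pi/3) + exp(-2*I*pi/3) = 0.)
Hence the multiplicities are chi_1: 1. Dimension check: dim(chi_1)*dim(chi_0) = 1*1 = 1 and sum (mult * dim) = 1*1 = 1.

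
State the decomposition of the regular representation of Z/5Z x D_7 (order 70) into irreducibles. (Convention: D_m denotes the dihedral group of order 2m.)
Each irreducible V_i of dimension d_i appears with multiplicity d_i, i.e. rho_reg = (direct sum over all irreducibles V_i) d_i V_i. The irreducible dimensions for Z/5Z x D_7 are 1, 1, 1, 1, 1, 1, 1, 1, 1, 1, 2, 2, 2, 2, 2, 2, 2, 2, 2, 2, 2, 2, 2, 2, 2: 10 irreducibles of dimension 1, each with multiplicity 1; 15 irreducibles of dimension 2, each with multiplicity 2. Total dimension 10*1*1 + 15*2*2 = 70 = |G|.

Justification: General theorem: in the regular representation of a finite group G, each irreducible appears with multiplicity equal to its dimension. Check: dim(rho_reg) = sum d_i^2 = 1 + 1 + 1 + 1 + 1 + 1 + 1 + 1 + 1 + 1 + 4 + 4 + 4 + 4 + 4 + 4 + 4 + 4 + 4 + 4 + 4 + 4 + 4 + 4 + 4 = 70 = |G|.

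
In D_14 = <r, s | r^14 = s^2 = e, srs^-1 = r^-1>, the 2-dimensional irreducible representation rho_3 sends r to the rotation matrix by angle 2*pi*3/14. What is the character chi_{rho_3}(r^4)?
chi_{rho_3}(r^4) = 2*cos(2*pi*3*4/14) = 2*cos(2*pi/7)

Details: rho_3(r^4) is rotation by angle 2*pi*3*4/14, whose trace is 2*cos(2*pi*3*4/14) = 2*cos(2*pi/7).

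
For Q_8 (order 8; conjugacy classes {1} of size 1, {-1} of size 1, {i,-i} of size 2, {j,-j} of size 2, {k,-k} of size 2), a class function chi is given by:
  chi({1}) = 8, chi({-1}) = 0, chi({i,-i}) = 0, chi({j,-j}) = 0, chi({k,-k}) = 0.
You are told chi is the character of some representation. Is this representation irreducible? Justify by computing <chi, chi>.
Not irreducible (reducible): <chi, chi> = 8 > 1.

Explanation: <chi, chi> = (1/|G|) sum_C |C| * |chi(C)|^2 = (1/8)[1*|8|^2 + 1*|0|^2 + 2*|0|^2 + 2*|0|^2 + 2*|0|^2]
  = (1/8)[(64) + (0) + (0) + (0) + (0)] = 64/8 = 8.
A character is irreducible iff <chi, chi> = 1, so this representation is reducible.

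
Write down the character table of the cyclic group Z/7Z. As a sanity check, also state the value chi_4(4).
Character table of Z/7Z (irreps indexed chi_0,...,chi_6 with chi_k(m) = zeta_7^(k*m), zeta_7 = exp(2*pi*i/7)):
  irrep \ class  {0} (size 1)  {1} (size 1)    {2} (size 1)    {3} (size 1)    {4} (size 1)    {5} (size 1)    {6} (size 1)  
  chi_0          1             1               1               1               1               1               1             
  chi_1          1             exp(2*I*pi/7)   exp(4*I*pi/7)   exp(6*I*pi/7)   exp(-6*I*pi/7)  exp(-4*I*pi/7)  exp(-2*I*pi/7)
  chi_2          1             exp(4*I*pi/7)   exp(-6*I*pi/7)  exp(-2*I*pi/7)  exp(2*I*pi/7)   exp(6*I*pi/7)   exp(-4*I*pi/7)
  chi_3          1             exp(6*I*pi/7)   exp(-2*I*pi/7)  exp(4*I*pi/7)   exp(-4*I*pi/7)  exp(2*I*pi/7)   exp(-6*I*pi/7)
  chi_4          1             exp(-6*I*pi/7)  exp(2*I*pi/7)   exp(-4*I*pi/7)  exp(4*I*pi/7)   exp(-2*I*pi/7)  exp(6*I*pi/7) 
  chi_5          1             exp(-4*I*pi/7)  exp(6*I*pi/7)   exp(2*I*pi/7)   exp(-2*I*pi/7)  exp(-6*I*pi/7)  exp(4*I*pi/7) 
  chi_6          1             exp(-2*I*pi/7)  exp(-4*I*pi/7)  exp(-6*I*pi/7)  exp(6*I*pi/7)   exp(4*I*pi/7)   exp(2*I*pi/7) 

Spot check: chi_4(4) = zeta_7^(4*4) = zeta_7^16 = exp(4*I*pi/7).

Proof sketch: Z/7Z is abelian, so all 7 irreducible complex representations are 1-dimensional. They are given by chi_k(m) = zeta_7^(k*m) for k = 0,...,6. Row orthogonality: sum_m chi_k(m) conj(chi_l(m)) = 7 * [k = l].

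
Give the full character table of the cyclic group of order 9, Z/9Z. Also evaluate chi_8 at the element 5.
Character table of Z/9Z (irreps indexed chi_0,...,chi_8 with chi_k(m) = zeta_9^(k*m), zeta_9 = exp(2*pi*i/9)):
  irrep \ class  {0} (size 1)  {1} (size 1)    {2} (size 1)    {3} (size 1)    {4} (size 1)    {5} (size 1)    {6} (size 1)    {7} (size 1)    {8} (size 1)  
  chi_0          1             1               1               1               1               1               1               1               1             
  chi_1          1             exp(2*I*pi/9)   exp(4*I*pi/9)   exp(2*I*pi/3)   exp(8*I*pi/9)   exp(-8*I*pi/9)  exp(-2*I*pi/3)  exp(-4*I*pi/9)  exp(-2*I*pi/9)
  chi_2          1             exp(4*I*pi/9)   exp(8*I*pi/9)   exp(-2*I*pi/3)  exp(-2*I*pi/9)  exp(2*I*pi/9)   exp(2*I*pi/3)   exp(-8*I*pi/9)  exp(-4*I*pi/9)
  chi_3          1             exp(2*I*pi/3)   exp(-2*I*pi/3)  1               exp(2*I*pi/3)   exp(-2*I*pi/3)  1               exp(2*I*pi/3)   exp(-2*I*pi/3)
  chi_4          1             exp(8*I*pi/9)   exp(-2*I*pi/9)  exp(2*I*pi/3)   exp(-4*I*pi/9)  exp(4*I*pi/9)   exp(-2*I*pi/3)  exp(2*I*pi/9)   exp(-8*I*pi/9)
  chi_5          1             exp(-8*I*pi/9)  exp(2*I*pi/9)   exp(-2*I*pi/3)  exp(4*I*pi/9)   exp(-4*I*pi/9)  exp(2*I*pi/3)   exp(-2*I*pi/9)  exp(8*I*pi/9) 
  chi_6          1             exp(-2*I*pi/3)  exp(2*I*pi/3)   1               exp(-2*I*pi/3)  exp(2*I*pi/3)   1               exp(-2*I*pi/3)  exp(2*I*pi/3) 
  chi_7          1             exp(-4*I*pi/9)  exp(-8*I*pi/9)  exp(2*I*pi/3)   exp(2*I*pi/9)   exp(-2*I*pi/9)  exp(-2*I*pi/3)  exp(8*I*pi/9)   exp(4*I*pi/9) 
  chi_8          1             exp(-2*I*pi/9)  exp(-4*I*pi/9)  exp(-2*I*pi/3)  exp(-8*I*pi/9)  exp(8*I*pi/9)   exp(2*I*pi/3)   exp(4*I*pi/9)   exp(2*I*pi/9) 

Spot check: chi_8(5) = zeta_9^(8*5) = zeta_9^40 = exp(8*I*pi/9).

Why: Z/9Z is abelian, so all 9 irreducible complex representations are 1-dimensional. They are given by chi_k(m) = zeta_9^(k*m) for k = 0,...,8. Row orthogonality: sum_m chi_k(m) conj(chi_l(m)) = 9 * [k = l].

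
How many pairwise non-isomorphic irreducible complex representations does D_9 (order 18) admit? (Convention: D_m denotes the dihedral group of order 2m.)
6

Explanation: The number of irreducible complex representations of a finite group equals its number of conjugacy classes. D_9 has 6 conjugacy classes ((n+3)/2 for n odd), so D_9 (order 18) has exactly 6 irreducible complex representations.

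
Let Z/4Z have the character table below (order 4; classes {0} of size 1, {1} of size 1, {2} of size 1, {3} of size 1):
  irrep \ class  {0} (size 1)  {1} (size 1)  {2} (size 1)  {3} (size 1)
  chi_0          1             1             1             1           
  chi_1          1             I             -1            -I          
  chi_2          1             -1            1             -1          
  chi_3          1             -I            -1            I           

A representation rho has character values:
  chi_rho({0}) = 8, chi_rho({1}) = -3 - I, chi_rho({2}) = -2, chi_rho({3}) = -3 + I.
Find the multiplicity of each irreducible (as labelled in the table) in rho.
Multiplicities: chi_0: 0, chi_1: 2, chi_2: 3, chi_3: 3.

Solution. Use <chi_rho, chi> = (1/|G|) sum_C |C| * chi_rho(C) * conj(chi(C)) with |G| = 4 for each irreducible chi in the table:
  <chi_rho, chi_0> = (1/4)[1*(8)*conj(1) + 1*(-3 - I)*conj(1) + 1*(-2)*conj(1) + 1*(-3 + I)*conj(1)]
      = (1/4)[(8) + (-3 - I) + (-2) + (-3 + I)] = 0/4 = 0
  <chi_rho, chi_1> = (1/4)[1*(8)*conj(1) + 1*(-3 - I)*conj(I) + 1*(-2)*conj(-1) + 1*(-3 + I)*conj(-I)]
      = (1/4)[(8) + (-1 + 3*I) + (2) + (-1 - 3*I)] = 8/4 = 2
  <chi_rho, chi_2> = (1/4)[1*(8)*conj(1) + 1*(-3 - I)*conj(-1) + 1*(-2)*conj(1) + 1*(-3 + I)*conj(-1)]
      = (1/4)[(8) + (3 + I) + (-2) + (3 - I)] = 12/4 = 3
  <chi_rho, chi_3> = (1/4)[1*(8)*conj(1) + 1*(-3 - I)*conj(-I) + 1*(-2)*conj(-1) + 1*(-3 + I)*conj(I)]
      = (1/4)[(8) + (1 - 3*I) + (2) + (1 + 3*I)] = 12/4 = 3
(Exp terms are combined using exp(i*s)*conj(exp(i*t)) = exp(i*(s-t)), and sums of them are collapsed using the identity that for every m > 1 the m distinct m-th roots of unity sum to 0, e.g. 1 + exp(2*I*pi/3) + exp(-2*I*pi/3) = 0.)
Dimension check: dim(rho) = sum (mult * dim) = 0*1 + 2*1 + 3*1 + 3*1 = 8 = chi_rho(e) = 8.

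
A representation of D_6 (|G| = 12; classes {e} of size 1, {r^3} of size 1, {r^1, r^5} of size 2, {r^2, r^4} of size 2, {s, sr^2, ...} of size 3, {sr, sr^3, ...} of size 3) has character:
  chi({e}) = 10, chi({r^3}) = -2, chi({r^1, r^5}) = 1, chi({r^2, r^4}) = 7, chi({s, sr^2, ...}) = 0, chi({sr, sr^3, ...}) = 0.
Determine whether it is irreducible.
Not irreducible (reducible): <chi, chi> = 17 > 1.

Why: <chi, chi> = (1/|G|) sum_C |C| * |chi(C)|^2 = (1/12)[1*|10|^2 + 1*|-2|^2 + 2*|1|^2 + 2*|7|^2 + 3*|0|^2 + 3*|0|^2]
  = (1/12)[(100) + (4) + (2) + (98) + (0) + (0)] = 204/12 = 17.
A character is irreducible iff <chi, chi> = 1, so this representation is reducible.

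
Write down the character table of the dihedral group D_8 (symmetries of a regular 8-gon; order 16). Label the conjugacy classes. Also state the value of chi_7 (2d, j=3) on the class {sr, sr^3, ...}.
Conjugacy classes: {e} of size 1, {r^4} of size 1, {r^1, r^7} of size 2, {r^2, r^6} of size 2, {r^3, r^5} of size 2, {s, sr^2, ...} of size 4, {sr, sr^3, ...} of size 4.
Character table:
  irrep \ class              {e} (size 1)  {r^4} (size 1)  {r^1, r^7} (size 2)  {r^2, r^6} (size 2)  {r^3, r^5} (size 2)  {s, sr^2, ...} (size 4)  {sr, sr^3, ...} (size 4)
  chi_1 (triv)               1             1               1                    1                    1                    1                        1                       
  chi_2 (sign: r->1, s->-1)  1             1               1                    1                    1                    -1                       -1                      
  chi_3 (r->-1, s->1)        1             1               -1                   1                    -1                   1                        -1                      
  chi_4 (r->-1, s->-1)       1             1               -1                   1                    -1                   -1                       1                       
  chi_5 (2d, j=1)            2             -2              sqrt(2)              0                    -sqrt(2)             0                        0                       
  chi_6 (2d, j=2)            2             2               0                    -2                   0                    0                        0                       
  chi_7 (2d, j=3)            2             -2              -sqrt(2)             0                    sqrt(2)              0                        0                       

Spot check: chi_7 (2d, j=3) on {sr, sr^3, ...} = 0.

Argument: D_8 has order 2*8 = 16 with 7 conjugacy classes, hence 7 irreducibles. Sum of squared dims 1 + 1 + 1 + 1 + 4 + 4 + 4 = 16 = |G|. Linear characters come from the abelianisation; the 2-dimensional irreps have character r^k -> 2*cos(2*pi*j*k/8), reflections -> 0.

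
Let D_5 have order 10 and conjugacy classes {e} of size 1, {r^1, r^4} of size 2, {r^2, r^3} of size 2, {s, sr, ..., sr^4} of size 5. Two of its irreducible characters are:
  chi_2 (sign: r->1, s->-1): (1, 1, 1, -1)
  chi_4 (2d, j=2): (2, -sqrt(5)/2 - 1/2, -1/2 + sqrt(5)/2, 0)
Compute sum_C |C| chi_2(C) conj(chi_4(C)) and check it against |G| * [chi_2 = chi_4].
Sum = 0; so <chi_2, chi_4> = 0 (distinct irreducibles are orthogonal).

Details: Compute term by term over conjugacy classes (|C| * chi_2(C) * conj(chi_4(C))):
  1*(1)*conj(2) + 2*(1)*conj(-sqrt(5)/2 - 1/2) + 2*(1)*conj(-1/2 + sqrt(5)/2) + 5*(-1)*conj(0)
  = (2) + (-sqrt(5) - 1) + (-1 + sqrt(5)) + (0)
  = 0.
Dividing by |G| = 10 gives 0/10 = 0, matching the row-orthogonality relation <chi_2, chi_4> = [chi_2 = chi_4].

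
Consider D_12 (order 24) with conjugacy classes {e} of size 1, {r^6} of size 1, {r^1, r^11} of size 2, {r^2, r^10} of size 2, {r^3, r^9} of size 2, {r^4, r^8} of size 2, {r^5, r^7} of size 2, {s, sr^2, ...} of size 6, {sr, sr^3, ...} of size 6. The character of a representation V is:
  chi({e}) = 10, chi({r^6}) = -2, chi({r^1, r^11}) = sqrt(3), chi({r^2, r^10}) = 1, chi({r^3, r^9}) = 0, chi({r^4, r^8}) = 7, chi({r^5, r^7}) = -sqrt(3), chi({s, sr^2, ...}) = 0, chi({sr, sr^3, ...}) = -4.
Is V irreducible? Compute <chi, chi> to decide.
Not irreducible (reducible): <chi, chi> = 13 > 1.

<chi, chi> = (1/|G|) sum_C |C| * |chi(C)|^2 = (1/24)[1*|10|^2 + 1*|-2|^2 + 2*|sqrt(3)|^2 + 2*|1|^2 + 2*|0|^2 + 2*|7|^2 + 2*|-sqrt(3)|^2 + 6*|0|^2 + 6*|-4|^2]
  = (1/24)[(100) + (4) + (6) + (2) + (0) + (98) + (6) + (0) + (96)] = 312/24 = 13.
A character is irreducible iff <chi, chi> = 1, so this representation is reducible.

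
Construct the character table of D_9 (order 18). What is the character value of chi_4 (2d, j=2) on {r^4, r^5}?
Conjugacy classes: {e} of size 1, {r^1, r^8} of size 2, {r^2, r^7} of size 2, {r^3, r^6} of size 2, {r^4, r^5} of size 2, {s, sr, ..., sr^8} of size 9.
Character table:
  irrep \ class              {e} (size 1)  {r^1, r^8} (size 2)  {r^2, r^7} (size 2)  {r^3, r^6} (size 2)  {r^4, r^5} (size 2)  {s, sr, ..., sr^8} (size 9)
  chi_1 (triv)               1             1                    1                    1                    1                    1                          
  chi_2 (sign: r->1, s->-1)  1             1                    1                    1                    1                    -1                         
  chi_3 (2d, j=1)            2             2*cos(2*pi/9)        2*cos(4*pi/9)        -1                   -2*cos(pi/9)         0                          
  chi_4 (2d, j=2)            2             2*cos(4*pi/9)        -2*cos(pi/9)         -1                   2*cos(2*pi/9)        0                          
  chi_5 (2d, j=3)            2             -1                   -1                   2                    -1                   0                          
  chi_6 (2d, j=4)            2             -2*cos(pi/9)         2*cos(2*pi/9)        -1                   2*cos(4*pi/9)        0                          

Spot check: chi_4 (2d, j=2) on {r^4, r^5} = 2*cos(2*pi/9).

D_9 has order 2*9 = 18 with 6 conjugacy classes, hence 6 irreducibles. Sum of squared dims 1 + 1 + 4 + 4 + 4 + 4 = 18 = |G|. Linear characters come from the abelianisation; the 2-dimensional irreps have character r^k -> 2*cos(2*pi*j*k/9), reflections -> 0.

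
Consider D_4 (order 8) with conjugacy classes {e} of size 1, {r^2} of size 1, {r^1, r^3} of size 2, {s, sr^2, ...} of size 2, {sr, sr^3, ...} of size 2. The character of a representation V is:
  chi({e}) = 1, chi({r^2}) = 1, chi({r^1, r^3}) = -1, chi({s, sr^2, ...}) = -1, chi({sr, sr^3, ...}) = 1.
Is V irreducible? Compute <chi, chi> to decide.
Irreducible: <chi, chi> = 1.

<chi, chi> = (1/|G|) sum_C |C| * |chi(C)|^2 = (1/8)[1*|1|^2 + 1*|1|^2 + 2*|-1|^2 + 2*|-1|^2 + 2*|1|^2]
  = (1/8)[(1) + (1) + (2) + (2) + (2)] = 8/8 = 1.
A character is irreducible iff <chi, chi> = 1, so this representation is irreducible.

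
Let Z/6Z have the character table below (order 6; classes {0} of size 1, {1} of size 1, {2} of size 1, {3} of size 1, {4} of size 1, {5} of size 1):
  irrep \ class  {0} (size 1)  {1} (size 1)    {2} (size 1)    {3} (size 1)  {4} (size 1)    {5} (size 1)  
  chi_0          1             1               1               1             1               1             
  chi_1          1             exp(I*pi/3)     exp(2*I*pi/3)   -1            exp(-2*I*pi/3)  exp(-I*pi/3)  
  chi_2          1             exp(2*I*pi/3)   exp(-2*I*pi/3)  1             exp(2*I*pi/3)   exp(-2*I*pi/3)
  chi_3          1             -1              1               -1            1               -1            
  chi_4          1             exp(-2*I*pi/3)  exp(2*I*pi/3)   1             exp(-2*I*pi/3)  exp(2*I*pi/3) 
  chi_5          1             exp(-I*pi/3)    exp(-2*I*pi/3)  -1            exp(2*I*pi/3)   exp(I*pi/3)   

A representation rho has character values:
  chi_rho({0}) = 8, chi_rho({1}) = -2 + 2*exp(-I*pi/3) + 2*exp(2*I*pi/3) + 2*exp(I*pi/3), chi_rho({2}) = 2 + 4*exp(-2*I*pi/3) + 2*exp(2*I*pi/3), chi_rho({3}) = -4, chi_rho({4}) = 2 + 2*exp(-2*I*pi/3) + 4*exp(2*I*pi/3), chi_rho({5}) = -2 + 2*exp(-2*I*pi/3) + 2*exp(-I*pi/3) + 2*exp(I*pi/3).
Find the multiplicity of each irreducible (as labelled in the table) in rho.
Multiplicities: chi_0: 0, chi_1: 2, chi_2: 2, chi_3: 2, chi_4: 0, chi_5: 2.

Argument: Use <chi_rho, chi> = (1/|G|) sum_C |C| * chi_rho(C) * conj(chi(C)) with |G| = 6 for each irreducible chi in the table:
  <chi_rho, chi_0> = (1/6)[1*(8)*conj(1) + 1*(-2 + 2*exp(-I*pi/3) + 2*exp(2*I*pi/3) + 2*exp(I*pi/3))*conj(1) + 1*(2 + 4*exp(-2*I*pi/3) + 2*exp(2*I*pi/3))*conj(1) + 1*(-4)*conj(1) + 1*(2 + 2*exp(-2*I*pi/3) + 4*exp(2*I*pi/3))*conj(1) + 1*(-2 + 2*exp(-2*I*pi/3) + 2*exp(-I*pi/3) + 2*exp(I*pi/3))*conj(1)]
      = (1/6)[(8) + (-2 + 2*exp(-I*pi/3) + 2*exp(2*I*pi/3) + 2*exp(I*pi/3)) + (2 + 4*exp(-2*I*pi/3) + 2*exp(2*I*pi/3)) + (-4) + (2 + 2*exp(-2*I*pi/3) + 4*exp(2*I*pi/3)) + (-2 + 2*exp(-2*I*pi/3) + 2*exp(-I*pi/3) + 2*exp(I*pi/3))] = 0/6 = 0
  <chi_rho, chi_1> = (1/6)[1*(8)*conj(1) + 1*(-2 + 2*exp(-I*pi/3) + 2*exp(2*I*pi/3) + 2*exp(I*pi/3))*conj(exp(I*pi/3)) + 1*(2 + 4*exp(-2*I*pi/3) + 2*exp(2*I*pi/3))*conj(exp(2*I*pi/3)) + 1*(-4)*conj(-1) + 1*(2 + 2*exp(-2*I*pi/3) + 4*exp(2*I*pi/3))*conj(exp(-2*I*pi/3)) + 1*(-2 + 2*exp(-2*I*pi/3) + 2*exp(-I*pi/3) + 2*exp(I*pi/3))*conj(exp(-I*pi/3))]
      = (1/6)[(8) + (2 + 2*exp(-2*I*pi/3) - 2*exp(-I*pi/3) + 2*exp(I*pi/3)) + (2 + 2*exp(-2*I*pi/3) + 4*exp(2*I*pi/3)) + (4) + (2 + 4*exp(-2*I*pi/3) + 2*exp(2*I*pi/3)) + (2 - 2*exp(I*pi/3) + 2*exp(-I*pi/3) + 2*exp(2*I*pi/3))] = 12/6 = 2
  <chi_rho, chi_2> = (1/6)[1*(8)*conj(1) + 1*(-2 + 2*exp(-I*pi/3) + 2*exp(2*I*pi/3) + 2*exp(I*pi/3))*conj(exp(2*I*pi/3)) + 1*(2 + 4*exp(-2*I*pi/3) + 2*exp(2*I*pi/3))*conj(exp(-2*I*pi/3)) + 1*(-4)*conj(1) + 1*(2 + 2*exp(-2*I*pi/3) + 4*exp(2*I*pi/3))*conj(exp(2*I*pi/3)) + 1*(-2 + 2*exp(-2*I*pi/3) + 2*exp(-I*pi/3) + 2*exp(I*pi/3))*conj(exp(-2*I*pi/3))]
      = (1/6)[(8) + (2) + (2) + (-4) + (2) + (2)] = 12/6 = 2
  <chi_rho, chi_3> = (1/6)[1*(8)*conj(1) + 1*(-2 + 2*exp(-I*pi/3) + 2*exp(2*I*pi/3) + 2*exp(I*pi/3))*conj(-1) + 1*(2 + 4*exp(-2*I*pi/3) + 2*exp(2*I*pi/3))*conj(1) + 1*(-4)*conj(-1) + 1*(2 + 2*exp(-2*I*pi/3) + 4*exp(2*I*pi/3))*conj(1) + 1*(-2 + 2*exp(-2*I*pi/3) + 2*exp(-I*pi/3) + 2*exp(I*pi/3))*conj(-1)]
      = (1/6)[(8) + (2 - 2*exp(I*pi/3) - 2*exp(2*I*pi/3) - 2*exp(-I*pi/3)) + (2 + 4*exp(-2*I*pi/3) + 2*exp(2*I*pi/3)) + (4) + (2 + 2*exp(-2*I*pi/3) + 4*exp(2*I*pi/3)) + (2 - 2*exp(I*pi/3) - 2*exp(-I*pi/3) - 2*exp(-2*I*pi/3))] = 12/6 = 2
  <chi_rho, chi_4> = (1/6)[1*(8)*conj(1) + 1*(-2 + 2*exp(-I*pi/3) + 2*exp(2*I*pi/3) + 2*exp(I*pi/3))*conj(exp(-2*I*pi/3)) + 1*(2 + 4*exp(-2*I*pi/3) + 2*exp(2*I*pi/3))*conj(exp(2*I*pi/3)) + 1*(-4)*conj(1) + 1*(2 + 2*exp(-2*I*pi/3) + 4*exp(2*I*pi/3))*conj(exp(-2*I*pi/3)) + 1*(-2 + 2*exp(-2*I*pi/3) + 2*exp(-I*pi/3) + 2*exp(I*pi/3))*conj(exp(2*I*pi/3))]
      = (1/6)[(8) + (-2 + 2*exp(-2*I*pi/3) - 2*exp(2*I*pi/3) + 2*exp(I*pi/3)) + (2 + 2*exp(-2*I*pi/3) + 4*exp(2*I*pi/3)) + (-4) + (2 + 4*exp(-2*I*pi/3) + 2*exp(2*I*pi/3)) + (-2 + 2*exp(-I*pi/3) + 2*exp(2*I*pi/3) - 2*exp(-2*I*pi/3))] = 0/6 = 0
  <chi_rho, chi_5> = (1/6)[1*(8)*conj(1) + 1*(-2 + 2*exp(-I*pi/3) + 2*exp(2*I*pi/3) + 2*exp(I*pi/3))*conj(exp(-I*pi/3)) + 1*(2 + 4*exp(-2*I*pi/3) + 2*exp(2*I*pi/3))*conj(exp(-2*I*pi/3)) + 1*(-4)*conj(-1) + 1*(2 + 2*exp(-2*I*pi/3) + 4*exp(2*I*pi/3))*conj(exp(2*I*pi/3)) + 1*(-2 + 2*exp(-2*I*pi/3) + 2*exp(-I*pi/3) + 2*exp(I*pi/3))*conj(exp(I*pi/3))]
      = (1/6)[(8) + (-2) + (2) + (4) + (2) + (-2)] = 12/6 = 2
(Exp terms are combined using exp(i*s)*conj(exp(i*t)) = exp(i*(s-t)), and sums of them are collapsed using the identity that for every m > 1 the m distinct m-th roots of unity sum to 0, e.g. 1 + exp(2*I*pi/3) + exp(-2*I*pi/3) = 0.)
Dimension check: dim(rho) = sum (mult * dim) = 0*1 + 2*1 + 2*1 + 2*1 + 0*1 + 2*1 = 8 = chi_rho(e) = 8.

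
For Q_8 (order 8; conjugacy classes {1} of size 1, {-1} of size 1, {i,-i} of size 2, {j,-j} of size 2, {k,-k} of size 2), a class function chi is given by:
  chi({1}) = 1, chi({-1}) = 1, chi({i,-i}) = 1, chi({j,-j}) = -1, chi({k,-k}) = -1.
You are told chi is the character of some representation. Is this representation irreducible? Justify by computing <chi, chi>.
Irreducible: <chi, chi> = 1.

Details: <chi, chi> = (1/|G|) sum_C |C| * |chi(C)|^2 = (1/8)[1*|1|^2 + 1*|1|^2 + 2*|1|^2 + 2*|-1|^2 + 2*|-1|^2]
  = (1/8)[(1) + (1) + (2) + (2) + (2)] = 8/8 = 1.
A character is irreducible iff <chi, chi> = 1, so this representation is irreducible.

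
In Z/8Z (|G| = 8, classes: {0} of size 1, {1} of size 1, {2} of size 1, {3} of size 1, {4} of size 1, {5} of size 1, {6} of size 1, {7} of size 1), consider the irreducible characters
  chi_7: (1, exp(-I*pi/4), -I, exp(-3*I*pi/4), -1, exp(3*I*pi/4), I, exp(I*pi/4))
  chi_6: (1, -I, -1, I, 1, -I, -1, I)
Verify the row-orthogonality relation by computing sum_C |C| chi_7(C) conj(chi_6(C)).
Sum = 0; so <chi_7, chi_6> = 0 (distinct irreducibles are orthogonal).

Explanation: Compute term by term over conjugacy classes (|C| * chi_7(C) * conj(chi_6(C))):
  1*(1)*conj(1) + 1*(exp(-I*pi/4))*conj(-I) + 1*(-I)*conj(-1) + 1*(exp(-3*I*pi/4))*conj(I) + 1*(-1)*conj(1) + 1*(exp(3*I*pi/4))*conj(-I) + 1*(I)*conj(-1) + 1*(exp(I*pi/4))*conj(I)
  = (1) + (exp(I*pi/4)) + (I) + (-exp(-I*pi/4)) + (-1) + (exp(-3*I*pi/4)) + (-I) + (-exp(3*I*pi/4))
  = 0.
(Exp terms are combined using exp(i*s)*conj(exp(i*t)) = exp(i*(s-t)), and sums of them are collapsed using the identity that for every m > 1 the m distinct m-th roots of unity sum to 0, e.g. 1 + exp(2*I*pi/3) + exp(-2*I*pi/3) = 0.)
Dividing by |G| = 8 gives 0/8 = 0, matching the row-orthogonality relation <chi_7, chi_6> = [chi_7 = chi_6].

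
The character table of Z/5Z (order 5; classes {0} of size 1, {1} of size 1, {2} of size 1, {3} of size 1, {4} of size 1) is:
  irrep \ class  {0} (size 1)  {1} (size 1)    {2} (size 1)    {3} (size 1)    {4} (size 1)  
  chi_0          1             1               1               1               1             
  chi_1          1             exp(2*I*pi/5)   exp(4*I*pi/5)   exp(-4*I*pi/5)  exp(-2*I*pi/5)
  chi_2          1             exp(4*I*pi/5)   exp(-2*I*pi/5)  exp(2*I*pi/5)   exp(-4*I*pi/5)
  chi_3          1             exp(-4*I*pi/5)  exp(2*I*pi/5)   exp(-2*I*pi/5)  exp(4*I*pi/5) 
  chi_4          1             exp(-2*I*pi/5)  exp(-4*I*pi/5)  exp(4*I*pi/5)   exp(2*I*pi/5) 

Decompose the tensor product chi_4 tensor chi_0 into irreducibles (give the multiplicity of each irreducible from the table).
chi_4 tensor chi_0 = chi_4 (all other irreducibles have multiplicity 0).

Explanation: The character of a tensor product is the pointwise product (chi_4 * chi_0)(C) = chi_4(C) * chi_0(C):
  {0}: (1)*(1), {1}: (exp(-2*I*pi/5))*(1), {2}: (exp(-4*I*pi/5))*(1), {3}: (exp(4*I*pi/5))*(1), {4}: (exp(2*I*pi/5))*(1)
so (chi_4 * chi_0) takes values
  {0} -> 1, {1} -> exp(-2*I*pi/5), {2} -> exp(-4*I*pi/5), {3} -> exp(4*I*pi/5), {4} -> exp(2*I*pi/5).
Now take the inner product of this character with each irreducible chi from the table, <chi_4*chi_0, chi> = (1/5) sum_C |C| (chi_4*chi_0)(C) conj(chi(C)):
  <chi_4*chi_0, chi_0> = (1/5)[1*(1)*conj(1) + 1*(exp(-2*I*pi/5))*conj(1) + 1*(exp(-4*I*pi/5))*conj(1) + 1*(exp(4*I*pi/5))*conj(1) + 1*(exp(2*I*pi/5))*conj(1)]
      = (1/5)[(1) + (exp(-2*I*pi/5)) + (exp(-4*I*pi/5)) + (exp(4*I*pi/5)) + (exp(2*I*pi/5))] = 0/5 = 0
  <chi_4*chi_0, chi_1> = (1/5)[1*(1)*conj(1) + 1*(exp(-2*I*pi/5))*conj(exp(2*I*pi/5)) + 1*(exp(-4*I*pi/5))*conj(exp(4*I*pi/5)) + 1*(exp(4*I*pi/5))*conj(exp(-4*I*pi/5)) + 1*(exp(2*I*pi/5))*conj(exp(-2*I*pi/5))]
      = (1/5)[(1) + (exp(-4*I*pi/5)) + (exp(2*I*pi/5)) + (exp(-2*I*pi/5)) + (exp(4*I*pi/5))] = 0/5 = 0
  <chi_4*chi_0, chi_2> = (1/5)[1*(1)*conj(1) + 1*(exp(-2*I*pi/5))*conj(exp(4*I*pi/5)) + 1*(exp(-4*I*pi/5))*conj(exp(-2*I*pi/5)) + 1*(exp(4*I*pi/5))*conj(exp(2*I*pi/5)) + 1*(exp(2*I*pi/5))*conj(exp(-4*I*pi/5))]
      = (1/5)[(1) + (exp(4*I*pi/5)) + (exp(-2*I*pi/5)) + (exp(2*I*pi/5)) + (exp(-4*I*pi/5))] = 0/5 = 0
  <chi_4*chi_0, chi_3> = (1/5)[1*(1)*conj(1) + 1*(exp(-2*I*pi/5))*conj(exp(-4*I*pi/5)) + 1*(exp(-4*I*pi/5))*conj(exp(2*I*pi/5)) + 1*(exp(4*I*pi/5))*conj(exp(-2*I*pi/5)) + 1*(exp(2*I*pi/5))*conj(exp(4*I*pi/5))]
      = (1/5)[(1) + (exp(2*I*pi/5)) + (exp(4*I*pi/5)) + (exp(-4*I*pi/5)) + (exp(-2*I*pi/5))] = 0/5 = 0
  <chi_4*chi_0, chi_4> = (1/5)[1*(1)*conj(1) + 1*(exp(-2*I*pi/5))*conj(exp(-2*I*pi/5)) + 1*(exp(-4*I*pi/5))*conj(exp(-4*I*pi/5)) + 1*(exp(4*I*pi/5))*conj(exp(4*I*pi/5)) + 1*(exp(2*I*pi/5))*conj(exp(2*I*pi/5))]
      = (1/5)[(1) + (1) + (1) + (1) + (1)] = 5/5 = 1
(Exp terms are combined using exp(i*s)*conj(exp(i*t)) = exp(i*(s-t)), and sums of them are collapsed using the identity that for every m > 1 the m distinct m-th roots of unity sum to 0, e.g. 1 + exp(2*I*pi/3) + exp(-2*I*pi/3) = 0.)
Hence the multiplicities are chi_4: 1. Dimension check: dim(chi_4)*dim(chi_0) = 1*1 = 1 and sum (mult * dim) = 1*1 = 1.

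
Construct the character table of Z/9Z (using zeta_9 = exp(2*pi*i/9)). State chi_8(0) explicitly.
Character table of Z/9Z (irreps indexed chi_0,...,chi_8 with chi_k(m) = zeta_9^(k*m), zeta_9 = exp(2*pi*i/9)):
  irrep \ class  {0} (size 1)  {1} (size 1)    {2} (size 1)    {3} (size 1)    {4} (size 1)    {5} (size 1)    {6} (size 1)    {7} (size 1)    {8} (size 1)  
  chi_0          1             1               1               1               1               1               1               1               1             
  chi_1          1             exp(2*I*pi/9)   exp(4*I*pi/9)   exp(2*I*pi/3)   exp(8*I*pi/9)   exp(-8*I*pi/9)  exp(-2*I*pi/3)  exp(-4*I*pi/9)  exp(-2*I*pi/9)
  chi_2          1             exp(4*I*pi/9)   exp(8*I*pi/9)   exp(-2*I*pi/3)  exp(-2*I*pi/9)  exp(2*I*pi/9)   exp(2*I*pi/3)   exp(-8*I*pi/9)  exp(-4*I*pi/9)
  chi_3          1             exp(2*I*pi/3)   exp(-2*I*pi/3)  1               exp(2*I*pi/3)   exp(-2*I*pi/3)  1               exp(2*I*pi/3)   exp(-2*I*pi/3)
  chi_4          1             exp(8*I*pi/9)   exp(-2*I*pi/9)  exp(2*I*pi/3)   exp(-4*I*pi/9)  exp(4*I*pi/9)   exp(-2*I*pi/3)  exp(2*I*pi/9)   exp(-8*I*pi/9)
  chi_5          1             exp(-8*I*pi/9)  exp(2*I*pi/9)   exp(-2*I*pi/3)  exp(4*I*pi/9)   exp(-4*I*pi/9)  exp(2*I*pi/3)   exp(-2*I*pi/9)  exp(8*I*pi/9) 
  chi_6          1             exp(-2*I*pi/3)  exp(2*I*pi/3)   1               exp(-2*I*pi/3)  exp(2*I*pi/3)   1               exp(-2*I*pi/3)  exp(2*I*pi/3) 
  chi_7          1             exp(-4*I*pi/9)  exp(-8*I*pi/9)  exp(2*I*pi/3)   exp(2*I*pi/9)   exp(-2*I*pi/9)  exp(-2*I*pi/3)  exp(8*I*pi/9)   exp(4*I*pi/9) 
  chi_8          1             exp(-2*I*pi/9)  exp(-4*I*pi/9)  exp(-2*I*pi/3)  exp(-8*I*pi/9)  exp(8*I*pi/9)   exp(2*I*pi/3)   exp(4*I*pi/9)   exp(2*I*pi/9) 

Spot check: chi_8(0) = zeta_9^(8*0) = zeta_9^0 = 1.

Working: Z/9Z is abelian, so all 9 irreducible complex representations are 1-dimensional. They are given by chi_k(m) = zeta_9^(k*m) for k = 0,...,8. Row orthogonality: sum_m chi_k(m) conj(chi_l(m)) = 9 * [k = l].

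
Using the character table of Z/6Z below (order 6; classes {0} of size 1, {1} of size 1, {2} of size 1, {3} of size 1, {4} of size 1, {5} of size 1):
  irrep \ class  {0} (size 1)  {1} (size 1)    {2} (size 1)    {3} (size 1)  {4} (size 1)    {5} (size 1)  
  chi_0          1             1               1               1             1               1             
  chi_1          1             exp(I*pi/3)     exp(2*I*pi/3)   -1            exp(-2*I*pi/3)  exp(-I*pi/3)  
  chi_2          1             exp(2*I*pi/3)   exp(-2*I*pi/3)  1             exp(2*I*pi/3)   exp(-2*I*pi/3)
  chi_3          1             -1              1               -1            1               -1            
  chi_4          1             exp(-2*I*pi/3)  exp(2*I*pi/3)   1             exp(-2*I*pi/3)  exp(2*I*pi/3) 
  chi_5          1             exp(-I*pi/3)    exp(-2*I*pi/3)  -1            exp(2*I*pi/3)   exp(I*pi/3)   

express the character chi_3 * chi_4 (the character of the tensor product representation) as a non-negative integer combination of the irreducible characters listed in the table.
chi_3 tensor chi_4 = chi_1 (all other irreducibles have multiplicity 0).

Proof sketch: The character of a tensor product is the pointwise product (chi_3 * chi_4)(C) = chi_3(C) * chi_4(C):
  {0}: (1)*(1), {1}: (-1)*(exp(-2*I*pi/3)), {2}: (1)*(exp(2*I*pi/3)), {3}: (-1)*(1), {4}: (1)*(exp(-2*I*pi/3)), {5}: (-1)*(exp(2*I*pi/3))
so (chi_3 * chi_4) takes values
  {0} -> 1, {1} -> -exp(-2*I*pi/3), {2} -> exp(2*I*pi/3), {3} -> -1, {4} -> exp(-2*I*pi/3), {5} -> -exp(2*I*pi/3).
Now take the inner product of this character with each irreducible chi from the table, <chi_3*chi_4, chi> = (1/6) sum_C |C| (chi_3*chi_4)(C) conj(chi(C)):
  <chi_3*chi_4, chi_0> = (1/6)[1*(1)*conj(1) + 1*(-exp(-2*I*pi/3))*conj(1) + 1*(exp(2*I*pi/3))*conj(1) + 1*(-1)*conj(1) + 1*(exp(-2*I*pi/3))*conj(1) + 1*(-exp(2*I*pi/3))*conj(1)]
      = (1/6)[(1) + (-exp(-2*I*pi/3)) + (exp(2*I*pi/3)) + (-1) + (exp(-2*I*pi/3)) + (-exp(2*I*pi/3))] = 0/6 = 0
  <chi_3*chi_4, chi_1> = (1/6)[1*(1)*conj(1) + 1*(-exp(-2*I*pi/3))*conj(exp(I*pi/3)) + 1*(exp(2*I*pi/3))*conj(exp(2*I*pi/3)) + 1*(-1)*conj(-1) + 1*(exp(-2*I*pi/3))*conj(exp(-2*I*pi/3)) + 1*(-exp(2*I*pi/3))*conj(exp(-I*pi/3))]
      = (1/6)[(1) + (1) + (1) + (1) + (1) + (1)] = 6/6 = 1
  <chi_3*chi_4, chi_2> = (1/6)[1*(1)*conj(1) + 1*(-exp(-2*I*pi/3))*conj(exp(2*I*pi/3)) + 1*(exp(2*I*pi/3))*conj(exp(-2*I*pi/3)) + 1*(-1)*conj(1) + 1*(exp(-2*I*pi/3))*conj(exp(2*I*pi/3)) + 1*(-exp(2*I*pi/3))*conj(exp(-2*I*pi/3))]
      = (1/6)[(1) + (-exp(2*I*pi/3)) + (exp(-2*I*pi/3)) + (-1) + (exp(2*I*pi/3)) + (-exp(-2*I*pi/3))] = 0/6 = 0
  <chi_3*chi_4, chi_3> = (1/6)[1*(1)*conj(1) + 1*(-exp(-2*I*pi/3))*conj(-1) + 1*(exp(2*I*pi/3))*conj(1) + 1*(-1)*conj(-1) + 1*(exp(-2*I*pi/3))*conj(1) + 1*(-exp(2*I*pi/3))*conj(-1)]
      = (1/6)[(1) + (exp(-2*I*pi/3)) + (exp(2*I*pi/3)) + (1) + (exp(-2*I*pi/3)) + (exp(2*I*pi/3))] = 0/6 = 0
  <chi_3*chi_4, chi_4> = (1/6)[1*(1)*conj(1) + 1*(-exp(-2*I*pi/3))*conj(exp(-2*I*pi/3)) + 1*(exp(2*I*pi/3))*conj(exp(2*I*pi/3)) + 1*(-1)*conj(1) + 1*(exp(-2*I*pi/3))*conj(exp(-2*I*pi/3)) + 1*(-exp(2*I*pi/3))*conj(exp(2*I*pi/3))]
      = (1/6)[(1) + (-1) + (1) + (-1) + (1) + (-1)] = 0/6 = 0
  <chi_3*chi_4, chi_5> = (1/6)[1*(1)*conj(1) + 1*(-exp(-2*I*pi/3))*conj(exp(-I*pi/3)) + 1*(exp(2*I*pi/3))*conj(exp(-2*I*pi/3)) + 1*(-1)*conj(-1) + 1*(exp(-2*I*pi/3))*conj(exp(2*I*pi/3)) + 1*(-exp(2*I*pi/3))*conj(exp(I*pi/3))]
      = (1/6)[(1) + (-exp(-I*pi/3)) + (exp(-2*I*pi/3)) + (1) + (exp(2*I*pi/3)) + (-exp(I*pi/3))] = 0/6 = 0
(Exp terms are combined using exp(i*s)*conj(exp(i*t)) = exp(i*(s-t)), and sums of them are collapsed using the identity that for every m > 1 the m distinct m-th roots of unity sum to 0, e.g. 1 + exp(2*I*pi/3) + exp(-2*I*pi/3) = 0.)
Hence the multiplicities are chi_1: 1. Dimension check: dim(chi_3)*dim(chi_4) = 1*1 = 1 and sum (mult * dim) = 1*1 = 1.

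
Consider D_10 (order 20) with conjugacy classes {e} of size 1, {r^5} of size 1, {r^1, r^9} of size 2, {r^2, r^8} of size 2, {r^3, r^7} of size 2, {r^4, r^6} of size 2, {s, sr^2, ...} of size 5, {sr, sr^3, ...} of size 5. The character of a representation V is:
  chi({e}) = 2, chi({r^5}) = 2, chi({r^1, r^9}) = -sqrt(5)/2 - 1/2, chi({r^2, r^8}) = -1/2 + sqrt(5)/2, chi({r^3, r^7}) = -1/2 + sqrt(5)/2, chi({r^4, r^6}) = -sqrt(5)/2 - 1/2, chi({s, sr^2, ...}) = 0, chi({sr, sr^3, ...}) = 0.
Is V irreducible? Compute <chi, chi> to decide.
Irreducible: <chi, chi> = 1.

Derivation: <chi, chi> = (1/|G|) sum_C |C| * |chi(C)|^2 = (1/20)[1*|2|^2 + 1*|2|^2 + 2*|-sqrt(5)/2 - 1/2|^2 + 2*|-1/2 + sqrt(5)/2|^2 + 2*|-1/2 + sqrt(5)/2|^2 + 2*|-sqrt(5)/2 - 1/2|^2 + 5*|0|^2 + 5*|0|^2]
  = (1/20)[(4) + (4) + (sqrt(5) + 3) + (3 - sqrt(5)) + (3 - sqrt(5)) + (sqrt(5) + 3) + (0) + (0)] = 20/20 = 1.
A character is irreducible iff <chi, chi> = 1, so this representation is irreducible.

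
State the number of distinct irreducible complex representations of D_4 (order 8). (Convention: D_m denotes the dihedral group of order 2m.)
5

Solution. The number of irreducible complex representations of a finite group equals its number of conjugacy classes. D_4 has 5 conjugacy classes (n/2 + 3 for n even), so D_4 (order 8) has exactly 5 irreducible complex representations.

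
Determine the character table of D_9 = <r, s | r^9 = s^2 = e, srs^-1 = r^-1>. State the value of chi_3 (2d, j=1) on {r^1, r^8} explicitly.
Conjugacy classes: {e} of size 1, {r^1, r^8} of size 2, {r^2, r^7} of size 2, {r^3, r^6} of size 2, {r^4, r^5} of size 2, {s, sr, ..., sr^8} of size 9.
Character table:
  irrep \ class              {e} (size 1)  {r^1, r^8} (size 2)  {r^2, r^7} (size 2)  {r^3, r^6} (size 2)  {r^4, r^5} (size 2)  {s, sr, ..., sr^8} (size 9)
  chi_1 (triv)               1             1                    1                    1                    1                    1                          
  chi_2 (sign: r->1, s->-1)  1             1                    1                    1                    1                    -1                         
  chi_3 (2d, j=1)            2             2*cos(2*pi/9)        2*cos(4*pi/9)        -1                   -2*cos(pi/9)         0                          
  chi_4 (2d, j=2)            2             2*cos(4*pi/9)        -2*cos(pi/9)         -1                   2*cos(2*pi/9)        0                          
  chi_5 (2d, j=3)            2             -1                   -1                   2                    -1                   0                          
  chi_6 (2d, j=4)            2             -2*cos(pi/9)         2*cos(2*pi/9)        -1                   2*cos(4*pi/9)        0                          

Spot check: chi_3 (2d, j=1) on {r^1, r^8} = 2*cos(2*pi/9).

D_9 has order 2*9 = 18 with 6 conjugacy classes, hence 6 irreducibles. Sum of squared dims 1 + 1 + 4 + 4 + 4 + 4 = 18 = |G|. Linear characters come from the abelianisation; the 2-dimensional irreps have character r^k -> 2*cos(2*pi*j*k/9), reflections -> 0.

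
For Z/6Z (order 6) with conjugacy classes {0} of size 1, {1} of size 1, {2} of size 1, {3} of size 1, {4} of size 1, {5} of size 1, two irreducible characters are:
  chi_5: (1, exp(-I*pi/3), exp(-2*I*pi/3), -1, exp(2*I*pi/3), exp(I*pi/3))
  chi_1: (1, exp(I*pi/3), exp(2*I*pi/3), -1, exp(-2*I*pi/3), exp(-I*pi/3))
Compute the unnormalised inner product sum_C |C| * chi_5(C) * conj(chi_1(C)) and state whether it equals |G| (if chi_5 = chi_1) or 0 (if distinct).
Sum = 0; so <chi_5, chi_1> = 0 (distinct irreducibles are orthogonal).

Derivation: Compute term by term over conjugacy classes (|C| * chi_5(C) * conj(chi_1(C))):
  1*(1)*conj(1) + 1*(exp(-I*pi/3))*conj(exp(I*pi/3)) + 1*(exp(-2*I*pi/3))*conj(exp(2*I*pi/3)) + 1*(-1)*conj(-1) + 1*(exp(2*I*pi/3))*conj(exp(-2*I*pi/3)) + 1*(exp(I*pi/3))*conj(exp(-I*pi/3))
  = (1) + (exp(-2*I*pi/3)) + (exp(2*I*pi/3)) + (1) + (exp(-2*I*pi/3)) + (exp(2*I*pi/3))
  = 0.
(Exp terms are combined using exp(i*s)*conj(exp(i*t)) = exp(i*(s-t)), and sums of them are collapsed using the identity that for every m > 1 the m distinct m-th roots of unity sum to 0, e.g. 1 + exp(2*I*pi/3) + exp(-2*I*pi/3) = 0.)
Dividing by |G| = 6 gives 0/6 = 0, matching the row-orthogonality relation <chi_5, chi_1> = [chi_5 = chi_1].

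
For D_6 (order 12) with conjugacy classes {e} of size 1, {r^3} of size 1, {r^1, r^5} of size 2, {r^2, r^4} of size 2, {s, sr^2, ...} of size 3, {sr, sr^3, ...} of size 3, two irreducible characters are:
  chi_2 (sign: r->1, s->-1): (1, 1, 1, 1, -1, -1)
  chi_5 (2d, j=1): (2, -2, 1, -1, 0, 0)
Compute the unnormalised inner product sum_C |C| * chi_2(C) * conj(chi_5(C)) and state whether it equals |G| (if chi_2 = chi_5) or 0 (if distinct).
Sum = 0; so <chi_2, chi_5> = 0 (distinct irreducibles are orthogonal).

Working: Compute term by term over conjugacy classes (|C| * chi_2(C) * conj(chi_5(C))):
  1*(1)*conj(2) + 1*(1)*conj(-2) + 2*(1)*conj(1) + 2*(1)*conj(-1) + 3*(-1)*conj(0) + 3*(-1)*conj(0)
  = (2) + (-2) + (2) + (-2) + (0) + (0)
  = 0.
Dividing by |G| = 12 gives 0/12 = 0, matching the row-orthogonality relation <chi_2, chi_5> = [chi_2 = chi_5].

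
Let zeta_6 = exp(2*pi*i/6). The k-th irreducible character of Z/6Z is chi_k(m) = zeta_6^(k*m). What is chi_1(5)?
chi_1(5) = zeta_6^5 = exp(-I*pi/3)

Solution. chi_1(5) = zeta_6^(1*5) = zeta_6^5. Since zeta_6^6 = 1, this equals zeta_6^5 = exp(2*pi*i*5/6) = exp(-I*pi/3).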